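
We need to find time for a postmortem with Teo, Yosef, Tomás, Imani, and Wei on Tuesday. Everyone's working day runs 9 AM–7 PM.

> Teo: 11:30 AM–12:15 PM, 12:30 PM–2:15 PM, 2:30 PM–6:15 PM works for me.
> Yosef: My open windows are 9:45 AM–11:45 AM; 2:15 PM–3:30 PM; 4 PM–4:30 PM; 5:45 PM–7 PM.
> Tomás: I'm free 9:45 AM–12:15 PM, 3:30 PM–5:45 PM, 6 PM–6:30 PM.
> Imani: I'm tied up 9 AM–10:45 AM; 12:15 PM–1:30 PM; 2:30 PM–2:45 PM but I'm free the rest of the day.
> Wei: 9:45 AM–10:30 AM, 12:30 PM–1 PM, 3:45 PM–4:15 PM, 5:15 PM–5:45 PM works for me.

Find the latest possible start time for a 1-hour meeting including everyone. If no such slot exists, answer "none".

Teo free: 11:30-12:15, 12:30-14:15, 14:30-18:15.
Yosef free: 09:45-11:45, 14:15-15:30, 16:00-16:30, 17:45-19:00.
Tomás free: 09:45-12:15, 15:30-17:45, 18:00-18:30.
Imani free: 10:45-12:15, 13:30-14:30, 14:45-19:00 (invert busy blocks within the working day).
Wei free: 09:45-10:30, 12:30-13:00, 15:45-16:15, 17:15-17:45.
Teo ∩ Yosef: 11:30-11:45, 14:30-15:30, 16:00-16:30, 17:45-18:15.
Teo ∩ Yosef ∩ Tomás: 11:30-11:45, 16:00-16:30, 18:00-18:15.
Teo ∩ Yosef ∩ Tomás ∩ Imani: 11:30-11:45, 16:00-16:30, 18:00-18:15.
Teo ∩ Yosef ∩ Tomás ∩ Imani ∩ Wei: 16:00-16:15.
No common window is at least 60 minutes long.

none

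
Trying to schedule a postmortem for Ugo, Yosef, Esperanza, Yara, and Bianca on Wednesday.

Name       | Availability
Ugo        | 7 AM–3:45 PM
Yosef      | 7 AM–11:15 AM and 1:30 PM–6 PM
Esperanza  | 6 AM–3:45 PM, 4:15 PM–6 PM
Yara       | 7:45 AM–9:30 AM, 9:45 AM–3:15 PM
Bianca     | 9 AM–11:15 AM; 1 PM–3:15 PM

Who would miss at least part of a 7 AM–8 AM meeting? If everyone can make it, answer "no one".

Ugo: free for 07:00-08:00. Yosef: free for 07:00-08:00. Esperanza: free for 07:00-08:00. Yara: not fully free for 07:00-08:00. Bianca: not fully free for 07:00-08:00.

Bianca, Yara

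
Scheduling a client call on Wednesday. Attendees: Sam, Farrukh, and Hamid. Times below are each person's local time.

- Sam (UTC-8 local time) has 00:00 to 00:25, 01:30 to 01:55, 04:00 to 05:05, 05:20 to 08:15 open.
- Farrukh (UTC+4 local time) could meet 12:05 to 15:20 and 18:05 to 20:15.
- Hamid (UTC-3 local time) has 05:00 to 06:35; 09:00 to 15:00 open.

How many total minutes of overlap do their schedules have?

155

Sam in UTC: 08:00-08:25, 09:30-09:55, 12:00-13:05, 13:20-16:15 (add 8h to convert from UTC-8).
Farrukh in UTC: 08:05-11:20, 14:05-16:15 (subtract 4h to convert from UTC+4).
Hamid in UTC: 08:00-09:35, 12:00-18:00 (add 3h to convert from UTC-3).
Sam ∩ Farrukh: 08:05-08:25, 09:30-09:55, 14:05-16:15.
Sam ∩ Farrukh ∩ Hamid: 08:05-08:25, 09:30-09:35, 14:05-16:15.
So the common availability across everyone is 08:05-08:25, 09:30-09:35, 14:05-16:15.
Summing the common windows: 20 + 5 + 130 = 155 minutes.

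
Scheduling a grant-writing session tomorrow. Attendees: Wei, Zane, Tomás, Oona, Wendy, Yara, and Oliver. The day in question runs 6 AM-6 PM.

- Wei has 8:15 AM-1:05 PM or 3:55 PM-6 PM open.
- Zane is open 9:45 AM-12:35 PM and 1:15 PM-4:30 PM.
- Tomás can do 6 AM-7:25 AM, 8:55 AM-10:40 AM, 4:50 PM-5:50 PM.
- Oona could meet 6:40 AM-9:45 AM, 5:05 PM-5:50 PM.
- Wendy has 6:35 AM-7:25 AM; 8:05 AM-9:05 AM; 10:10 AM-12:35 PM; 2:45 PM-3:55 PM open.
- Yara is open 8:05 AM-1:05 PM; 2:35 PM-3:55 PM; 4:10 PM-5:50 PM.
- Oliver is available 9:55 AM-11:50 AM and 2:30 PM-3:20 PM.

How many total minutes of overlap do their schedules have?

0

Wei ∩ Zane: 09:45-12:35, 15:55-16:30.
Wei ∩ Zane ∩ Tomás: 09:45-10:40.
Wei ∩ Zane ∩ Tomás ∩ Oona: ∅.
Wei ∩ Zane ∩ Tomás ∩ Oona ∩ Wendy: ∅.
Wei ∩ Zane ∩ Tomás ∩ Oona ∩ Wendy ∩ Yara: ∅.
Wei ∩ Zane ∩ Tomás ∩ Oona ∩ Wendy ∩ Yara ∩ Oliver: ∅.
There is no time when everyone is free.
There is no common window, so the total is 0 minutes.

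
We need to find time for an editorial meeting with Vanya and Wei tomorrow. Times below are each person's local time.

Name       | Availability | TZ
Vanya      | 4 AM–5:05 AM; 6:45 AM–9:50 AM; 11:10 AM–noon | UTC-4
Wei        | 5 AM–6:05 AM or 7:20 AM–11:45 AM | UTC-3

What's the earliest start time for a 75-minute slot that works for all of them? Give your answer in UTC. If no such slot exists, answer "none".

Vanya in UTC: 08:00-09:05, 10:45-13:50, 15:10-16:00 (add 4h to convert from UTC-4).
Wei in UTC: 08:00-09:05, 10:20-14:45 (add 3h to convert from UTC-3).
Vanya ∩ Wei: 08:00-09:05, 10:45-13:50.
The first common window of at least 75 minutes is 10:45-13:50, so the earliest start is 10:45.

10:45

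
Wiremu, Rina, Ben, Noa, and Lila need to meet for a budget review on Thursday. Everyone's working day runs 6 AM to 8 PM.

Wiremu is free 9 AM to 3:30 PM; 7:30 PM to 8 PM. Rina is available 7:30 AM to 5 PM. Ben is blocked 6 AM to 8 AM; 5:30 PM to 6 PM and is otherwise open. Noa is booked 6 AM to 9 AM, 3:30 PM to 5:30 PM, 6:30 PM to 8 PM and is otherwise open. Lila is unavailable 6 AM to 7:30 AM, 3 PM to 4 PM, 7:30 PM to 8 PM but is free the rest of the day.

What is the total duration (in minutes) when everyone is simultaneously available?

Wiremu free: 09:00-15:30, 19:30-20:00.
Rina free: 07:30-17:00.
Ben free: 08:00-17:30, 18:00-20:00 (invert busy blocks within the working day).
Noa free: 09:00-15:30, 17:30-18:30 (invert busy blocks within the working day).
Lila free: 07:30-15:00, 16:00-19:30 (invert busy blocks within the working day).
Wiremu ∩ Rina: 09:00-15:30.
Wiremu ∩ Rina ∩ Ben: 09:00-15:30.
Wiremu ∩ Rina ∩ Ben ∩ Noa: 09:00-15:30.
Wiremu ∩ Rina ∩ Ben ∩ Noa ∩ Lila: 09:00-15:00.
So the common availability across everyone is 09:00-15:00.
That's a single block of 360 minutes.

360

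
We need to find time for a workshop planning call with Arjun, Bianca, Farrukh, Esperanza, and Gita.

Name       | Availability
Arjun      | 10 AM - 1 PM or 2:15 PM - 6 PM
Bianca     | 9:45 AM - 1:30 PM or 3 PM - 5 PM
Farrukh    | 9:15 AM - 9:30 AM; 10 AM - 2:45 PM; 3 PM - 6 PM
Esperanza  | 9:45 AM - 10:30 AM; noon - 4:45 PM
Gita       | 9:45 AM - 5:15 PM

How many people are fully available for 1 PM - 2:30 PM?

3

Farrukh, Esperanza, and Gita can make the full 13:00-14:30 slot — that's 3.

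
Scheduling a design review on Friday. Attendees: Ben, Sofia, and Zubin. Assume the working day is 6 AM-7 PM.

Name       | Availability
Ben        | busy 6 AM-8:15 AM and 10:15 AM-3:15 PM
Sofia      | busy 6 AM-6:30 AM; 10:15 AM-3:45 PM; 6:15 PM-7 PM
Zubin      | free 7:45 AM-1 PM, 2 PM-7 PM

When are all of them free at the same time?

Ben free: 08:15-10:15, 15:15-19:00 (invert busy blocks within the working day).
Sofia free: 06:30-10:15, 15:45-18:15 (invert busy blocks within the working day).
Zubin free: 07:45-13:00, 14:00-19:00.
Ben ∩ Sofia: 08:15-10:15, 15:45-18:15.
Ben ∩ Sofia ∩ Zubin: 08:15-10:15, 15:45-18:15.

08:15-10:15, 15:45-18:15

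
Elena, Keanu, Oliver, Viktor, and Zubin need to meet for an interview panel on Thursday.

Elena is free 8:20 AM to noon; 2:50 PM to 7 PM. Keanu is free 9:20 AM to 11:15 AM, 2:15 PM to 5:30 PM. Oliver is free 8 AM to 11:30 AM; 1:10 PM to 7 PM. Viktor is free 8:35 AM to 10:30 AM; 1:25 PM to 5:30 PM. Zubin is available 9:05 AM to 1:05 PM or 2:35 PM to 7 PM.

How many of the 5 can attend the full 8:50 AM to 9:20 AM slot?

3

Elena, Oliver, and Viktor can make the full 08:50-09:20 slot — that's 3.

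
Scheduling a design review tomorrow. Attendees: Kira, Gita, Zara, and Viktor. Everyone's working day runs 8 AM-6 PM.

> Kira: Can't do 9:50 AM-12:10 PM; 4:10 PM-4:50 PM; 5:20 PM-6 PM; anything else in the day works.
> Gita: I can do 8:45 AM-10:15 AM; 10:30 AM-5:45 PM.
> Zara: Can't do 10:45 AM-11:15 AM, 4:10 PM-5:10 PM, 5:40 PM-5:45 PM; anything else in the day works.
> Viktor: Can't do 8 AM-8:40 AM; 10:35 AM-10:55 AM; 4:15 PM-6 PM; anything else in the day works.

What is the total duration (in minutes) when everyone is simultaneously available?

305

Kira free: 08:00-09:50, 12:10-16:10, 16:50-17:20 (invert busy blocks within the working day).
Gita free: 08:45-10:15, 10:30-17:45.
Zara free: 08:00-10:45, 11:15-16:10, 17:10-17:40, 17:45-18:00 (invert busy blocks within the working day).
Viktor free: 08:40-10:35, 10:55-16:15 (invert busy blocks within the working day).
Kira ∩ Gita: 08:45-09:50, 12:10-16:10, 16:50-17:20.
Kira ∩ Gita ∩ Zara: 08:45-09:50, 12:10-16:10, 17:10-17:20.
Kira ∩ Gita ∩ Zara ∩ Viktor: 08:45-09:50, 12:10-16:10.
Summing the common windows: 65 + 240 = 305 minutes.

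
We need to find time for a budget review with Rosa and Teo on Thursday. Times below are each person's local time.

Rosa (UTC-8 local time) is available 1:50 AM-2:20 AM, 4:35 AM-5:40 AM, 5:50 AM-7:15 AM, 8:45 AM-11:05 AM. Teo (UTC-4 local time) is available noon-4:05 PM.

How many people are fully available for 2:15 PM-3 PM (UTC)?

1

Rosa in UTC: 09:50-10:20, 12:35-13:40, 13:50-15:15, 16:45-19:05 (add 8h to convert from UTC-8).
Teo in UTC: 16:00-20:05 (add 4h to convert from UTC-4).
Rosa can make the full 14:15-15:00 slot — that's 1.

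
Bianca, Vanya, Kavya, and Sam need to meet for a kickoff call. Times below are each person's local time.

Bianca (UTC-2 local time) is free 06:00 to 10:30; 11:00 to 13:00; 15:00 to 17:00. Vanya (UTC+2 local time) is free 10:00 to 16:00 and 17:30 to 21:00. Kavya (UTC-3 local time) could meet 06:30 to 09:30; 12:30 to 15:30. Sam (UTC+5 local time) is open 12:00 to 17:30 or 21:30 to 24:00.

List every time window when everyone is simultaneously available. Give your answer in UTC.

Bianca in UTC: 08:00-12:30, 13:00-15:00, 17:00-19:00 (add 2h to convert from UTC-2).
Vanya in UTC: 08:00-14:00, 15:30-19:00 (subtract 2h to convert from UTC+2).
Kavya in UTC: 09:30-12:30, 15:30-18:30 (add 3h to convert from UTC-3).
Sam in UTC: 07:00-12:30, 16:30-19:00 (subtract 5h to convert from UTC+5).
Bianca ∩ Vanya: 08:00-12:30, 13:00-14:00, 17:00-19:00.
Bianca ∩ Vanya ∩ Kavya: 09:30-12:30, 17:00-18:30.
Bianca ∩ Vanya ∩ Kavya ∩ Sam: 09:30-12:30, 17:00-18:30.
So the common availability across everyone is 09:30-12:30, 17:00-18:30.

09:30-12:30, 17:00-18:30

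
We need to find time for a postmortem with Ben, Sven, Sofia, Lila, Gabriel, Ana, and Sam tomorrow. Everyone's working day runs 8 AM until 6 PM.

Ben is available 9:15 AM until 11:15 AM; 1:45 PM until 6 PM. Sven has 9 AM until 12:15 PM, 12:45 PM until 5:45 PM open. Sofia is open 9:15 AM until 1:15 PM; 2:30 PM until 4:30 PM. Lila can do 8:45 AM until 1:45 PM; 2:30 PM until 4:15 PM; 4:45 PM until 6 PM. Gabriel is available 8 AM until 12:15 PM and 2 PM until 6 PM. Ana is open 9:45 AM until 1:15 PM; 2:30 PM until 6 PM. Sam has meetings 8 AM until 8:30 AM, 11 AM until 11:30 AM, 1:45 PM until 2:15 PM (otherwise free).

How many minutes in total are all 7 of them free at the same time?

180

Ben free: 09:15-11:15, 13:45-18:00.
Sven free: 09:00-12:15, 12:45-17:45.
Sofia free: 09:15-13:15, 14:30-16:30.
Lila free: 08:45-13:45, 14:30-16:15, 16:45-18:00.
Gabriel free: 08:00-12:15, 14:00-18:00.
Ana free: 09:45-13:15, 14:30-18:00.
Sam free: 08:30-11:00, 11:30-13:45, 14:15-18:00 (invert busy blocks within the working day).
Ben ∩ Sven: 09:15-11:15, 13:45-17:45.
Ben ∩ Sven ∩ Sofia: 09:15-11:15, 14:30-16:30.
Ben ∩ Sven ∩ Sofia ∩ Lila: 09:15-11:15, 14:30-16:15.
Ben ∩ Sven ∩ Sofia ∩ Lila ∩ Gabriel: 09:15-11:15, 14:30-16:15.
Ben ∩ Sven ∩ Sofia ∩ Lila ∩ Gabriel ∩ Ana: 09:45-11:15, 14:30-16:15.
Ben ∩ Sven ∩ Sofia ∩ Lila ∩ Gabriel ∩ Ana ∩ Sam: 09:45-11:00, 14:30-16:15.
Summing the common windows: 75 + 105 = 180 minutes.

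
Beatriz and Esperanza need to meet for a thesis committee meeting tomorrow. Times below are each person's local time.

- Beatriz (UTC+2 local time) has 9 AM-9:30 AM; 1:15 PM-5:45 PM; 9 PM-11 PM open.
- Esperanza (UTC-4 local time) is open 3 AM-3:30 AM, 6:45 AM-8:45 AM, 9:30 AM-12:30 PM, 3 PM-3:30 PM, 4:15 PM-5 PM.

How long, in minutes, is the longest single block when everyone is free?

135

Beatriz in UTC: 07:00-07:30, 11:15-15:45, 19:00-21:00 (subtract 2h to convert from UTC+2).
Esperanza in UTC: 07:00-07:30, 10:45-12:45, 13:30-16:30, 19:00-19:30, 20:15-21:00 (add 4h to convert from UTC-4).
Beatriz ∩ Esperanza: 07:00-07:30, 11:15-12:45, 13:30-15:45, 19:00-19:30, 20:15-21:00.
The longest is 13:30-15:45 at 135 minutes.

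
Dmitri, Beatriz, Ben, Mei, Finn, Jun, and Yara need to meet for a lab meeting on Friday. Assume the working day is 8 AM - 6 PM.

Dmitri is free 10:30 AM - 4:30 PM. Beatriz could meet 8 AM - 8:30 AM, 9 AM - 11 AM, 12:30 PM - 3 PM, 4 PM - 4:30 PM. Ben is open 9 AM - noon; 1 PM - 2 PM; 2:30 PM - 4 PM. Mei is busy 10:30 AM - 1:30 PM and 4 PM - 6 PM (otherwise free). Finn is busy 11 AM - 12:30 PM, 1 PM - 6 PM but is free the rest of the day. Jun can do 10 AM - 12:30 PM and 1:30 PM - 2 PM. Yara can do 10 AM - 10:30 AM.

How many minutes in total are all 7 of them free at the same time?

0

Dmitri free: 10:30-16:30.
Beatriz free: 08:00-08:30, 09:00-11:00, 12:30-15:00, 16:00-16:30.
Ben free: 09:00-12:00, 13:00-14:00, 14:30-16:00.
Mei free: 08:00-10:30, 13:30-16:00 (invert busy blocks within the working day).
Finn free: 08:00-11:00, 12:30-13:00 (invert busy blocks within the working day).
Jun free: 10:00-12:30, 13:30-14:00.
Yara free: 10:00-10:30.
Dmitri ∩ Beatriz: 10:30-11:00, 12:30-15:00, 16:00-16:30.
Dmitri ∩ Beatriz ∩ Ben: 10:30-11:00, 13:00-14:00, 14:30-15:00.
Dmitri ∩ Beatriz ∩ Ben ∩ Mei: 13:30-14:00, 14:30-15:00.
Dmitri ∩ Beatriz ∩ Ben ∩ Mei ∩ Finn: ∅.
Dmitri ∩ Beatriz ∩ Ben ∩ Mei ∩ Finn ∩ Jun: ∅.
Dmitri ∩ Beatriz ∩ Ben ∩ Mei ∩ Finn ∩ Jun ∩ Yara: ∅.
There is no time when everyone is free.
There is no common window, so the total is 0 minutes.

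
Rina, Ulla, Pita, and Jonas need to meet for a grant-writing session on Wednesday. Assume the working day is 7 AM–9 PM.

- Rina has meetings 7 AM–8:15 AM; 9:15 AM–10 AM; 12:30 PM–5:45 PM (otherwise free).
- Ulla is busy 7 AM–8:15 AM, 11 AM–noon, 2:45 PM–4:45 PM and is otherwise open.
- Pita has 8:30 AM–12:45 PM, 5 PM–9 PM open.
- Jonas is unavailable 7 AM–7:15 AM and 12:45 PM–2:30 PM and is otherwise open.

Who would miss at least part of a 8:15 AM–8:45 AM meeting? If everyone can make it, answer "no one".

Pita

Rina free: 08:15-09:15, 10:00-12:30, 17:45-21:00 (invert busy blocks within the working day).
Ulla free: 08:15-11:00, 12:00-14:45, 16:45-21:00 (invert busy blocks within the working day).
Pita free: 08:30-12:45, 17:00-21:00.
Jonas free: 07:15-12:45, 14:30-21:00 (invert busy blocks within the working day).
Rina: free for 08:15-08:45. Ulla: free for 08:15-08:45. Pita: not fully free for 08:15-08:45. Jonas: free for 08:15-08:45.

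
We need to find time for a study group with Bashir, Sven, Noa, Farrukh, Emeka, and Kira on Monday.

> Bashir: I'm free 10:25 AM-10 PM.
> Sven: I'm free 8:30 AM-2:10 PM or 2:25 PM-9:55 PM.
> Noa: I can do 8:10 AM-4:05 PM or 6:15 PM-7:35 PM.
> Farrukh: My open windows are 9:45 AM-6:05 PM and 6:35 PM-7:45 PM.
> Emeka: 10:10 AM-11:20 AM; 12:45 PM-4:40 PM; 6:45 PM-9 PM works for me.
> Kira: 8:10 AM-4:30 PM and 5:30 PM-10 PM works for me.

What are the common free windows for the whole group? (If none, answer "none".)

10:25-11:20, 12:45-14:10, 14:25-16:05, 18:45-19:35

Bashir ∩ Sven: 10:25-14:10, 14:25-21:55.
Bashir ∩ Sven ∩ Noa: 10:25-14:10, 14:25-16:05, 18:15-19:35.
Bashir ∩ Sven ∩ Noa ∩ Farrukh: 10:25-14:10, 14:25-16:05, 18:35-19:35.
Bashir ∩ Sven ∩ Noa ∩ Farrukh ∩ Emeka: 10:25-11:20, 12:45-14:10, 14:25-16:05, 18:45-19:35.
Bashir ∩ Sven ∩ Noa ∩ Farrukh ∩ Emeka ∩ Kira: 10:25-11:20, 12:45-14:10, 14:25-16:05, 18:45-19:35.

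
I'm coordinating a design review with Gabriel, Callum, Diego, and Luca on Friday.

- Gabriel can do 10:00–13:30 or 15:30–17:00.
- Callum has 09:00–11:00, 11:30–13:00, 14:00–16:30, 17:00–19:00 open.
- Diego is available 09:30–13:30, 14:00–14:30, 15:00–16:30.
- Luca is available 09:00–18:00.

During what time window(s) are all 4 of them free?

Gabriel ∩ Callum: 10:00-11:00, 11:30-13:00, 15:30-16:30.
Gabriel ∩ Callum ∩ Diego: 10:00-11:00, 11:30-13:00, 15:30-16:30.
Gabriel ∩ Callum ∩ Diego ∩ Luca: 10:00-11:00, 11:30-13:00, 15:30-16:30.

10:00-11:00, 11:30-13:00, 15:30-16:30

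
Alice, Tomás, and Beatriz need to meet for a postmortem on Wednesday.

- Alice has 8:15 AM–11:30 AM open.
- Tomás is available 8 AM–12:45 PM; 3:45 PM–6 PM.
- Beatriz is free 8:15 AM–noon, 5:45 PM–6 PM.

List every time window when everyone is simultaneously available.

08:15-11:30

Alice ∩ Tomás: 08:15-11:30.
Alice ∩ Tomás ∩ Beatriz: 08:15-11:30.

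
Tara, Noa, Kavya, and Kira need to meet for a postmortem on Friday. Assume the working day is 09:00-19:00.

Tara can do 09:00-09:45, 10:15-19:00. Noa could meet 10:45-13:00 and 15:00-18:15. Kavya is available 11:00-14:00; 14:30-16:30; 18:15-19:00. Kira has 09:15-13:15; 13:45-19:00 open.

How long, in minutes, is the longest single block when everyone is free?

Tara ∩ Noa: 10:45-13:00, 15:00-18:15.
Tara ∩ Noa ∩ Kavya: 11:00-13:00, 15:00-16:30.
Tara ∩ Noa ∩ Kavya ∩ Kira: 11:00-13:00, 15:00-16:30.
The longest is 11:00-13:00 at 120 minutes.

120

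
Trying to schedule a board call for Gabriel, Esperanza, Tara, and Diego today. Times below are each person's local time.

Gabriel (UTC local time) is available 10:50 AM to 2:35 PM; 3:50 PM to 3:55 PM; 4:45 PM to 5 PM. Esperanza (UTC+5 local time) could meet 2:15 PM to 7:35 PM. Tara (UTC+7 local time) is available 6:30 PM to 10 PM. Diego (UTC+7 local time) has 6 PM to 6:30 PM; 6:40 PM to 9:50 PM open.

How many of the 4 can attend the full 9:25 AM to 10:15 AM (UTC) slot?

Gabriel in UTC: 10:50-14:35, 15:50-15:55, 16:45-17:00.
Esperanza in UTC: 09:15-14:35 (subtract 5h to convert from UTC+5).
Tara in UTC: 11:30-15:00 (subtract 7h to convert from UTC+7).
Diego in UTC: 11:00-11:30, 11:40-14:50 (subtract 7h to convert from UTC+7).
Esperanza can make the full 09:25-10:15 slot — that's 1.

1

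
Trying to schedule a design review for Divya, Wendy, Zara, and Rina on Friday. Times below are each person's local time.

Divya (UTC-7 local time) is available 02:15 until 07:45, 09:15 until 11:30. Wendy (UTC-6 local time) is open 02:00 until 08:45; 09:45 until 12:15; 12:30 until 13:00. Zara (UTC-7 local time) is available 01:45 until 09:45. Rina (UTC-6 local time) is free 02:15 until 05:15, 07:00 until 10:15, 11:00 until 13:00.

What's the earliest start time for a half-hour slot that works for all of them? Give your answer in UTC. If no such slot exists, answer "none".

09:15

Divya in UTC: 09:15-14:45, 16:15-18:30 (add 7h to convert from UTC-7).
Wendy in UTC: 08:00-14:45, 15:45-18:15, 18:30-19:00 (add 6h to convert from UTC-6).
Zara in UTC: 08:45-16:45 (add 7h to convert from UTC-7).
Rina in UTC: 08:15-11:15, 13:00-16:15, 17:00-19:00 (add 6h to convert from UTC-6).
Divya ∩ Wendy: 09:15-14:45, 16:15-18:15.
Divya ∩ Wendy ∩ Zara: 09:15-14:45, 16:15-16:45.
Divya ∩ Wendy ∩ Zara ∩ Rina: 09:15-11:15, 13:00-14:45.
The first common window of at least 30 minutes is 09:15-11:15, so the earliest start is 09:15.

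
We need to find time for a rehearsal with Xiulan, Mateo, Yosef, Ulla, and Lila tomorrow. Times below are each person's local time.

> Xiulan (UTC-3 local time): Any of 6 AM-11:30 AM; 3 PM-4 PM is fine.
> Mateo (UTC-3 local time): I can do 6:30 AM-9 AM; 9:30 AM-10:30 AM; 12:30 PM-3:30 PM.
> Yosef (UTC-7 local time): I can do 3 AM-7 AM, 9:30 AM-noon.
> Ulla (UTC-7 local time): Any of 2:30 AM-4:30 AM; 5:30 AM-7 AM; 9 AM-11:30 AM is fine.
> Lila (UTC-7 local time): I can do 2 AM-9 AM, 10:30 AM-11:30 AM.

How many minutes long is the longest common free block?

Xiulan in UTC: 09:00-14:30, 18:00-19:00 (add 3h to convert from UTC-3).
Mateo in UTC: 09:30-12:00, 12:30-13:30, 15:30-18:30 (add 3h to convert from UTC-3).
Yosef in UTC: 10:00-14:00, 16:30-19:00 (add 7h to convert from UTC-7).
Ulla in UTC: 09:30-11:30, 12:30-14:00, 16:00-18:30 (add 7h to convert from UTC-7).
Lila in UTC: 09:00-16:00, 17:30-18:30 (add 7h to convert from UTC-7).
Xiulan ∩ Mateo: 09:30-12:00, 12:30-13:30, 18:00-18:30.
Xiulan ∩ Mateo ∩ Yosef: 10:00-12:00, 12:30-13:30, 18:00-18:30.
Xiulan ∩ Mateo ∩ Yosef ∩ Ulla: 10:00-11:30, 12:30-13:30, 18:00-18:30.
Xiulan ∩ Mateo ∩ Yosef ∩ Ulla ∩ Lila: 10:00-11:30, 12:30-13:30, 18:00-18:30.
Those are the intersection windows.
The longest is 10:00-11:30 at 90 minutes.

90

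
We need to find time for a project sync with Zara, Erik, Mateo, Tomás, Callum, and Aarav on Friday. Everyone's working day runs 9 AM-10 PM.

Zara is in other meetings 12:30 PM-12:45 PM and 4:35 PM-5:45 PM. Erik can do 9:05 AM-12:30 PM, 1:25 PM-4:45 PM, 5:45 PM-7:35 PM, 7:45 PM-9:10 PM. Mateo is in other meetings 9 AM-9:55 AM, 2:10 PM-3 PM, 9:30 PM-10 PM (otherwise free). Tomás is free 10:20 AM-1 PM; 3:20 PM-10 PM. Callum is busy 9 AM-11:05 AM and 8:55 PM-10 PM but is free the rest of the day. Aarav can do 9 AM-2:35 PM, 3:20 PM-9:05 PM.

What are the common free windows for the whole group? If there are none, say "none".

Zara free: 09:00-12:30, 12:45-16:35, 17:45-22:00 (invert busy blocks within the working day).
Erik free: 09:05-12:30, 13:25-16:45, 17:45-19:35, 19:45-21:10.
Mateo free: 09:55-14:10, 15:00-21:30 (invert busy blocks within the working day).
Tomás free: 10:20-13:00, 15:20-22:00.
Callum free: 11:05-20:55 (invert busy blocks within the working day).
Aarav free: 09:00-14:35, 15:20-21:05.
Zara ∩ Erik: 09:05-12:30, 13:25-16:35, 17:45-19:35, 19:45-21:10.
Zara ∩ Erik ∩ Mateo: 09:55-12:30, 13:25-14:10, 15:00-16:35, 17:45-19:35, 19:45-21:10.
Zara ∩ Erik ∩ Mateo ∩ Tomás: 10:20-12:30, 15:20-16:35, 17:45-19:35, 19:45-21:10.
Zara ∩ Erik ∩ Mateo ∩ Tomás ∩ Callum: 11:05-12:30, 15:20-16:35, 17:45-19:35, 19:45-20:55.
Zara ∩ Erik ∩ Mateo ∩ Tomás ∩ Callum ∩ Aarav: 11:05-12:30, 15:20-16:35, 17:45-19:35, 19:45-20:55.
Those are the intersection windows.

11:05-12:30, 15:20-16:35, 17:45-19:35, 19:45-20:55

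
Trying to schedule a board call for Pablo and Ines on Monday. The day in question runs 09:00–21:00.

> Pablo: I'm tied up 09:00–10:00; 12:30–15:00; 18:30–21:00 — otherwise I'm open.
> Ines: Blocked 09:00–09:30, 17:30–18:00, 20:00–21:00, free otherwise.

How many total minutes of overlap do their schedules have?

Pablo free: 10:00-12:30, 15:00-18:30 (invert busy blocks within the working day).
Ines free: 09:30-17:30, 18:00-20:00 (invert busy blocks within the working day).
Pablo ∩ Ines: 10:00-12:30, 15:00-17:30, 18:00-18:30.
Those are the intersection windows.
Summing the common windows: 150 + 150 + 30 = 330 minutes.

330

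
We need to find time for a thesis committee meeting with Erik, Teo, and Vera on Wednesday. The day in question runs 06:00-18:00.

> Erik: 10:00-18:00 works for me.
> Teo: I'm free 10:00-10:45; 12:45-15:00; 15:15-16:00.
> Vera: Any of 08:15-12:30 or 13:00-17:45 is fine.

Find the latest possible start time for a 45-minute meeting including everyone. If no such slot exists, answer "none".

Erik ∩ Teo: 10:00-10:45, 12:45-15:00, 15:15-16:00.
Erik ∩ Teo ∩ Vera: 10:00-10:45, 13:00-15:00, 15:15-16:00.
Those are the intersection windows.
The last common window of at least 45 minutes is 15:15-16:00; a 45-minute meeting can start as late as 15:15 and still end by 16:00.

15:15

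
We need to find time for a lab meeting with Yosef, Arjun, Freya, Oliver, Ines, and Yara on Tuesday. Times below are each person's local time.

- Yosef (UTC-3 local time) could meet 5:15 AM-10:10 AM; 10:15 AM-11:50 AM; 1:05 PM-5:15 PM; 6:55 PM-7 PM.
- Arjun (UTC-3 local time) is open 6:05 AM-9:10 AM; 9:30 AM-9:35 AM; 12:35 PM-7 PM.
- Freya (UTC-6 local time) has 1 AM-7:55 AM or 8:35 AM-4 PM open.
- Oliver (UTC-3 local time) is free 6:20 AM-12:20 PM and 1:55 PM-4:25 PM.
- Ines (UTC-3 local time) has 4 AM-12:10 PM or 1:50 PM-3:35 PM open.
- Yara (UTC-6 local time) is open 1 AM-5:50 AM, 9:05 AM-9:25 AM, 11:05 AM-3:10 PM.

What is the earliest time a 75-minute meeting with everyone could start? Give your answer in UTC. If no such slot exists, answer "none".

09:20

Yosef in UTC: 08:15-13:10, 13:15-14:50, 16:05-20:15, 21:55-22:00 (add 3h to convert from UTC-3).
Arjun in UTC: 09:05-12:10, 12:30-12:35, 15:35-22:00 (add 3h to convert from UTC-3).
Freya in UTC: 07:00-13:55, 14:35-22:00 (add 6h to convert from UTC-6).
Oliver in UTC: 09:20-15:20, 16:55-19:25 (add 3h to convert from UTC-3).
Ines in UTC: 07:00-15:10, 16:50-18:35 (add 3h to convert from UTC-3).
Yara in UTC: 07:00-11:50, 15:05-15:25, 17:05-21:10 (add 6h to convert from UTC-6).
Yosef ∩ Arjun: 09:05-12:10, 12:30-12:35, 16:05-20:15, 21:55-22:00.
Yosef ∩ Arjun ∩ Freya: 09:05-12:10, 12:30-12:35, 16:05-20:15, 21:55-22:00.
Yosef ∩ Arjun ∩ Freya ∩ Oliver: 09:20-12:10, 12:30-12:35, 16:55-19:25.
Yosef ∩ Arjun ∩ Freya ∩ Oliver ∩ Ines: 09:20-12:10, 12:30-12:35, 16:55-18:35.
Yosef ∩ Arjun ∩ Freya ∩ Oliver ∩ Ines ∩ Yara: 09:20-11:50, 17:05-18:35.
Those are the intersection windows.
The first common window of at least 75 minutes is 09:20-11:50, so the earliest start is 09:20.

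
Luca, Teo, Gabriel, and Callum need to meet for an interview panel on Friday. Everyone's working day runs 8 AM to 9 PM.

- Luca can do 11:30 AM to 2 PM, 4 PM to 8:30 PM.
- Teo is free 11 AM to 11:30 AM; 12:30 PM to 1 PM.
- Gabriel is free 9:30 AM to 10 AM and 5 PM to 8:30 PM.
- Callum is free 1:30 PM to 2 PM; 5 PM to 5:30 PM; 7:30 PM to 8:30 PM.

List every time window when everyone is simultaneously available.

Luca ∩ Teo: 12:30-13:00.
Luca ∩ Teo ∩ Gabriel: ∅.
Luca ∩ Teo ∩ Gabriel ∩ Callum: ∅.
There is no time when everyone is free.

none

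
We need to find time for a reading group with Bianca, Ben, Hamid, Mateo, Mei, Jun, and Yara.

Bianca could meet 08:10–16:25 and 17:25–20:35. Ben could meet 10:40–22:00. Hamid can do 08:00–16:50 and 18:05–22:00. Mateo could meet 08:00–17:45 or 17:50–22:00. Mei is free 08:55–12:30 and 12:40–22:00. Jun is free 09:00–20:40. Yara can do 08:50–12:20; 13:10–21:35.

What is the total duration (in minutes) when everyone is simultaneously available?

445

Bianca ∩ Ben: 10:40-16:25, 17:25-20:35.
Bianca ∩ Ben ∩ Hamid: 10:40-16:25, 18:05-20:35.
Bianca ∩ Ben ∩ Hamid ∩ Mateo: 10:40-16:25, 18:05-20:35.
Bianca ∩ Ben ∩ Hamid ∩ Mateo ∩ Mei: 10:40-12:30, 12:40-16:25, 18:05-20:35.
Bianca ∩ Ben ∩ Hamid ∩ Mateo ∩ Mei ∩ Jun: 10:40-12:30, 12:40-16:25, 18:05-20:35.
Bianca ∩ Ben ∩ Hamid ∩ Mateo ∩ Mei ∩ Jun ∩ Yara: 10:40-12:20, 13:10-16:25, 18:05-20:35.
Summing the common windows: 100 + 195 + 150 = 445 minutes.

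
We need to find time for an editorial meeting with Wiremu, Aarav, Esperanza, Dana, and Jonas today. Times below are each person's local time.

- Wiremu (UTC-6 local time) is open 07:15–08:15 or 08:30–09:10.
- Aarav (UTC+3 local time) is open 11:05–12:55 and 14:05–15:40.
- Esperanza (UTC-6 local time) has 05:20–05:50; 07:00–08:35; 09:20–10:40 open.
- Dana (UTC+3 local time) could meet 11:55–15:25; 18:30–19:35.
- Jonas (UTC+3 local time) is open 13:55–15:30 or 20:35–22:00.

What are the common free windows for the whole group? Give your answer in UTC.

Wiremu in UTC: 13:15-14:15, 14:30-15:10 (add 6h to convert from UTC-6).
Aarav in UTC: 08:05-09:55, 11:05-12:40 (subtract 3h to convert from UTC+3).
Esperanza in UTC: 11:20-11:50, 13:00-14:35, 15:20-16:40 (add 6h to convert from UTC-6).
Dana in UTC: 08:55-12:25, 15:30-16:35 (subtract 3h to convert from UTC+3).
Jonas in UTC: 10:55-12:30, 17:35-19:00 (subtract 3h to convert from UTC+3).
Wiremu ∩ Aarav: ∅.
Wiremu ∩ Aarav ∩ Esperanza: ∅.
Wiremu ∩ Aarav ∩ Esperanza ∩ Dana: ∅.
Wiremu ∩ Aarav ∩ Esperanza ∩ Dana ∩ Jonas: ∅.
There is no time when everyone is free.

none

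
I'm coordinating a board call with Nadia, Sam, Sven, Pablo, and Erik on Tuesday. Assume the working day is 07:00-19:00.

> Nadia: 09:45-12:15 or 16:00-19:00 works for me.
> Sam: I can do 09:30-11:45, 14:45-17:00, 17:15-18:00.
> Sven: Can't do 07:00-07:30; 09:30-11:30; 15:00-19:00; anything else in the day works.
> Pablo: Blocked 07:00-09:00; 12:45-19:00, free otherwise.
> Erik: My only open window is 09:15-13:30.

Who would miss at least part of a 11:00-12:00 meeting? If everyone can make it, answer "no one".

Sam, Sven

Nadia free: 09:45-12:15, 16:00-19:00.
Sam free: 09:30-11:45, 14:45-17:00, 17:15-18:00.
Sven free: 07:30-09:30, 11:30-15:00 (invert busy blocks within the working day).
Pablo free: 09:00-12:45 (invert busy blocks within the working day).
Erik free: 09:15-13:30.
Nadia: free for 11:00-12:00. Sam: not fully free for 11:00-12:00. Sven: not fully free for 11:00-12:00. Pablo: free for 11:00-12:00. Erik: free for 11:00-12:00.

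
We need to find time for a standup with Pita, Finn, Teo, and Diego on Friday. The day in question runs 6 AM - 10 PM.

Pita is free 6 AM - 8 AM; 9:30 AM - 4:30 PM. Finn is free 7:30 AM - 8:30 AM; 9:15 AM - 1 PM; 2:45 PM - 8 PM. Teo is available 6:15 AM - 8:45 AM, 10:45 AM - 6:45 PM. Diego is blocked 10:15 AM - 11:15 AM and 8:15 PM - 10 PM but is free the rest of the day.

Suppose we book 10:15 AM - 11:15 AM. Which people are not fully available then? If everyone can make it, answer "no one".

Diego, Teo

Pita free: 06:00-08:00, 09:30-16:30.
Finn free: 07:30-08:30, 09:15-13:00, 14:45-20:00.
Teo free: 06:15-08:45, 10:45-18:45.
Diego free: 06:00-10:15, 11:15-20:15 (invert busy blocks within the working day).
Pita: free for 10:15-11:15. Finn: free for 10:15-11:15. Teo: not fully free for 10:15-11:15. Diego: not fully free for 10:15-11:15.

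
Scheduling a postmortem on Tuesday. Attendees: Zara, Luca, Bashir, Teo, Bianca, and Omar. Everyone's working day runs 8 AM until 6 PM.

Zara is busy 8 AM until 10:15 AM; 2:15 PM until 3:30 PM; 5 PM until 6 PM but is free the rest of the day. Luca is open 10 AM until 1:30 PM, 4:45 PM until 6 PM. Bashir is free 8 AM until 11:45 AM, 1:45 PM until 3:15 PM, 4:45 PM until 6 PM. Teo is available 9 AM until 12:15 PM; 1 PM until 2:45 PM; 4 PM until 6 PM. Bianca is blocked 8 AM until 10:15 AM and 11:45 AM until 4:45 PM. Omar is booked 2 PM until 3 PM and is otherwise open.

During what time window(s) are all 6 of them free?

10:15-11:45, 16:45-17:00

Zara free: 10:15-14:15, 15:30-17:00 (invert busy blocks within the working day).
Luca free: 10:00-13:30, 16:45-18:00.
Bashir free: 08:00-11:45, 13:45-15:15, 16:45-18:00.
Teo free: 09:00-12:15, 13:00-14:45, 16:00-18:00.
Bianca free: 10:15-11:45, 16:45-18:00 (invert busy blocks within the working day).
Omar free: 08:00-14:00, 15:00-18:00 (invert busy blocks within the working day).
Zara ∩ Luca: 10:15-13:30, 16:45-17:00.
Zara ∩ Luca ∩ Bashir: 10:15-11:45, 16:45-17:00.
Zara ∩ Luca ∩ Bashir ∩ Teo: 10:15-11:45, 16:45-17:00.
Zara ∩ Luca ∩ Bashir ∩ Teo ∩ Bianca: 10:15-11:45, 16:45-17:00.
Zara ∩ Luca ∩ Bashir ∩ Teo ∩ Bianca ∩ Omar: 10:15-11:45, 16:45-17:00.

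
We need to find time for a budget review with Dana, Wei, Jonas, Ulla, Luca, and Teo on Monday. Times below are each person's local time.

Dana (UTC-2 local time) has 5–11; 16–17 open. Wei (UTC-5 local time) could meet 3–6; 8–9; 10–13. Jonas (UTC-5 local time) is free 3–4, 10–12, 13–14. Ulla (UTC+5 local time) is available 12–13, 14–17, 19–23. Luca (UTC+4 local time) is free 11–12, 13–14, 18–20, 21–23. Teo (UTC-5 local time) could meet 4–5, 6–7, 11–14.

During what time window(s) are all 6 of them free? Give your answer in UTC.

none

Dana in UTC: 07:00-13:00, 18:00-19:00 (add 2h to convert from UTC-2).
Wei in UTC: 08:00-11:00, 13:00-14:00, 15:00-18:00 (add 5h to convert from UTC-5).
Jonas in UTC: 08:00-09:00, 15:00-17:00, 18:00-19:00 (add 5h to convert from UTC-5).
Ulla in UTC: 07:00-08:00, 09:00-12:00, 14:00-18:00 (subtract 5h to convert from UTC+5).
Luca in UTC: 07:00-08:00, 09:00-10:00, 14:00-16:00, 17:00-19:00 (subtract 4h to convert from UTC+4).
Teo in UTC: 09:00-10:00, 11:00-12:00, 16:00-19:00 (add 5h to convert from UTC-5).
Dana ∩ Wei: 08:00-11:00.
Dana ∩ Wei ∩ Jonas: 08:00-09:00.
Dana ∩ Wei ∩ Jonas ∩ Ulla: ∅.
Dana ∩ Wei ∩ Jonas ∩ Ulla ∩ Luca: ∅.
Dana ∩ Wei ∩ Jonas ∩ Ulla ∩ Luca ∩ Teo: ∅.
There is no time when everyone is free.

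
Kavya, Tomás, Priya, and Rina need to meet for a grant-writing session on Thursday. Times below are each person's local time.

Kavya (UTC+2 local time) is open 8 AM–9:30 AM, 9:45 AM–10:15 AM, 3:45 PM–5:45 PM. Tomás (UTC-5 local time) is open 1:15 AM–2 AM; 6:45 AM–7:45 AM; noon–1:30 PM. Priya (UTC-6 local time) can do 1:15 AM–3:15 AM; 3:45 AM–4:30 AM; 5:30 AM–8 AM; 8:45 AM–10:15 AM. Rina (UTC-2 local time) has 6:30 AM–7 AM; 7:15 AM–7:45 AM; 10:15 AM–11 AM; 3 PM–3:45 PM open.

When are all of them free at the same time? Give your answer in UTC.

Kavya in UTC: 06:00-07:30, 07:45-08:15, 13:45-15:45 (subtract 2h to convert from UTC+2).
Tomás in UTC: 06:15-07:00, 11:45-12:45, 17:00-18:30 (add 5h to convert from UTC-5).
Priya in UTC: 07:15-09:15, 09:45-10:30, 11:30-14:00, 14:45-16:15 (add 6h to convert from UTC-6).
Rina in UTC: 08:30-09:00, 09:15-09:45, 12:15-13:00, 17:00-17:45 (add 2h to convert from UTC-2).
Kavya ∩ Tomás: 06:15-07:00.
Kavya ∩ Tomás ∩ Priya: ∅.
Kavya ∩ Tomás ∩ Priya ∩ Rina: ∅.
There is no time when everyone is free.

none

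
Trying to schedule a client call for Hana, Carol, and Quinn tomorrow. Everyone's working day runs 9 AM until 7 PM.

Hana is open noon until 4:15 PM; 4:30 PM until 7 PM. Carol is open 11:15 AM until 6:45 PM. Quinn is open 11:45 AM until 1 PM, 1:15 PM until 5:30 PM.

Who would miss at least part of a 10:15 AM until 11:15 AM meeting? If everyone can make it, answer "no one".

Carol, Hana, Quinn

Hana: not fully free for 10:15-11:15. Carol: not fully free for 10:15-11:15. Quinn: not fully free for 10:15-11:15.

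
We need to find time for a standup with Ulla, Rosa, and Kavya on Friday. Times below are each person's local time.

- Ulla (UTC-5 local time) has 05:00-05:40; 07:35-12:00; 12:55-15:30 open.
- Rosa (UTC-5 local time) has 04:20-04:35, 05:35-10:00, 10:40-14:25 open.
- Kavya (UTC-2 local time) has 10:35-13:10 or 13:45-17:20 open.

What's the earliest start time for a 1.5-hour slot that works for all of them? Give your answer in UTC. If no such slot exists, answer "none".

12:35

Ulla in UTC: 10:00-10:40, 12:35-17:00, 17:55-20:30 (add 5h to convert from UTC-5).
Rosa in UTC: 09:20-09:35, 10:35-15:00, 15:40-19:25 (add 5h to convert from UTC-5).
Kavya in UTC: 12:35-15:10, 15:45-19:20 (add 2h to convert from UTC-2).
Ulla ∩ Rosa: 10:35-10:40, 12:35-15:00, 15:40-17:00, 17:55-19:25.
Ulla ∩ Rosa ∩ Kavya: 12:35-15:00, 15:45-17:00, 17:55-19:20.
Those are the intersection windows.
The first common window of at least 90 minutes is 12:35-15:00, so the earliest start is 12:35.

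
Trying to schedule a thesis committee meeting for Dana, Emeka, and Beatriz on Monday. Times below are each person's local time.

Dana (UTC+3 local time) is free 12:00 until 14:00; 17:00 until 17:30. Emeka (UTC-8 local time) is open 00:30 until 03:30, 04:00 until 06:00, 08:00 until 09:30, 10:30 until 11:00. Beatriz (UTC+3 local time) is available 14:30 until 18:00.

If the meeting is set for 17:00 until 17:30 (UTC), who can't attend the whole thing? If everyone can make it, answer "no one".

Beatriz, Dana

Dana in UTC: 09:00-11:00, 14:00-14:30 (subtract 3h to convert from UTC+3).
Emeka in UTC: 08:30-11:30, 12:00-14:00, 16:00-17:30, 18:30-19:00 (add 8h to convert from UTC-8).
Beatriz in UTC: 11:30-15:00 (subtract 3h to convert from UTC+3).
Dana: not fully free for 17:00-17:30. Emeka: free for 17:00-17:30. Beatriz: not fully free for 17:00-17:30.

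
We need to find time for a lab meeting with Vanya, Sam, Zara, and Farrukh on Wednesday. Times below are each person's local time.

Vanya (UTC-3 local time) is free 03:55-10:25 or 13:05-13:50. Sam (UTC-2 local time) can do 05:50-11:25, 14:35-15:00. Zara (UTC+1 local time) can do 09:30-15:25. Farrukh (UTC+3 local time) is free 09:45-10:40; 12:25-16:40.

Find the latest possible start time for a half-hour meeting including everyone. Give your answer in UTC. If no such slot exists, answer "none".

Vanya in UTC: 06:55-13:25, 16:05-16:50 (add 3h to convert from UTC-3).
Sam in UTC: 07:50-13:25, 16:35-17:00 (add 2h to convert from UTC-2).
Zara in UTC: 08:30-14:25 (subtract 1h to convert from UTC+1).
Farrukh in UTC: 06:45-07:40, 09:25-13:40 (subtract 3h to convert from UTC+3).
Vanya ∩ Sam: 07:50-13:25, 16:35-16:50.
Vanya ∩ Sam ∩ Zara: 08:30-13:25.
Vanya ∩ Sam ∩ Zara ∩ Farrukh: 09:25-13:25.
Those are the intersection windows.
The last common window of at least 30 minutes is 09:25-13:25; a 30-minute meeting can start as late as 12:55 and still end by 13:25.

12:55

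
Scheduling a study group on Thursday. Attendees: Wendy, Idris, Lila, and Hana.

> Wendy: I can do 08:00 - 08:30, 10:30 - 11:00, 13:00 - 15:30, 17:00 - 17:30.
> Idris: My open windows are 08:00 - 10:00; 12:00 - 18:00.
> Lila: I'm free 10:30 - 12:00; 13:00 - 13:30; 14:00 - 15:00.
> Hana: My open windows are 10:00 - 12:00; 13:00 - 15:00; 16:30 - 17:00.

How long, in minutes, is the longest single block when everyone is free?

Wendy ∩ Idris: 08:00-08:30, 13:00-15:30, 17:00-17:30.
Wendy ∩ Idris ∩ Lila: 13:00-13:30, 14:00-15:00.
Wendy ∩ Idris ∩ Lila ∩ Hana: 13:00-13:30, 14:00-15:00.
The longest is 14:00-15:00 at 60 minutes.

60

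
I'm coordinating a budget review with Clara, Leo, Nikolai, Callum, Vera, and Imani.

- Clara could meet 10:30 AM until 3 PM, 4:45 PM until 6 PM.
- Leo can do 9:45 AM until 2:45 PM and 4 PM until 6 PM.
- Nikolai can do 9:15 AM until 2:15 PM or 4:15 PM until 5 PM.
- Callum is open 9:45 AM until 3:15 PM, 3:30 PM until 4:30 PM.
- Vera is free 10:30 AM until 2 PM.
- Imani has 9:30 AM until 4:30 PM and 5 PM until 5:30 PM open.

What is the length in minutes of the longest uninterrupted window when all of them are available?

Clara ∩ Leo: 10:30-14:45, 16:45-18:00.
Clara ∩ Leo ∩ Nikolai: 10:30-14:15, 16:45-17:00.
Clara ∩ Leo ∩ Nikolai ∩ Callum: 10:30-14:15.
Clara ∩ Leo ∩ Nikolai ∩ Callum ∩ Vera: 10:30-14:00.
Clara ∩ Leo ∩ Nikolai ∩ Callum ∩ Vera ∩ Imani: 10:30-14:00.
The longest is 10:30-14:00 at 210 minutes.

210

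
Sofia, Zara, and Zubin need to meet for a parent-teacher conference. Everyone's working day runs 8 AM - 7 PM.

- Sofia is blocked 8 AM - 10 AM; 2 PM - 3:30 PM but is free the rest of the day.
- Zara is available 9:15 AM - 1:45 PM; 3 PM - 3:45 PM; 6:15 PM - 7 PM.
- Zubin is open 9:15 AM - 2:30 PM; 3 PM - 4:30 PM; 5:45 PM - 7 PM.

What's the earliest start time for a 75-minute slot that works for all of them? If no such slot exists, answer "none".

Sofia free: 10:00-14:00, 15:30-19:00 (invert busy blocks within the working day).
Zara free: 09:15-13:45, 15:00-15:45, 18:15-19:00.
Zubin free: 09:15-14:30, 15:00-16:30, 17:45-19:00.
Sofia ∩ Zara: 10:00-13:45, 15:30-15:45, 18:15-19:00.
Sofia ∩ Zara ∩ Zubin: 10:00-13:45, 15:30-15:45, 18:15-19:00.
The first common window of at least 75 minutes is 10:00-13:45, so the earliest start is 10:00.

10:00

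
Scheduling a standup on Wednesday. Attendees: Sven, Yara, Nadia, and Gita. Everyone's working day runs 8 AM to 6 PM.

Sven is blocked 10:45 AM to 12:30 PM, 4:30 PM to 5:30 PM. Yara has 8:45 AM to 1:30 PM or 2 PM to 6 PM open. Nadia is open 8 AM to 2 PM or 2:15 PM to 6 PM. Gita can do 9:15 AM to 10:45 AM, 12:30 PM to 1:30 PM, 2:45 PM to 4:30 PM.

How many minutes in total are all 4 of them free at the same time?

255

Sven free: 08:00-10:45, 12:30-16:30, 17:30-18:00 (invert busy blocks within the working day).
Yara free: 08:45-13:30, 14:00-18:00.
Nadia free: 08:00-14:00, 14:15-18:00.
Gita free: 09:15-10:45, 12:30-13:30, 14:45-16:30.
Sven ∩ Yara: 08:45-10:45, 12:30-13:30, 14:00-16:30, 17:30-18:00.
Sven ∩ Yara ∩ Nadia: 08:45-10:45, 12:30-13:30, 14:15-16:30, 17:30-18:00.
Sven ∩ Yara ∩ Nadia ∩ Gita: 09:15-10:45, 12:30-13:30, 14:45-16:30.
Summing the common windows: 90 + 60 + 105 = 255 minutes.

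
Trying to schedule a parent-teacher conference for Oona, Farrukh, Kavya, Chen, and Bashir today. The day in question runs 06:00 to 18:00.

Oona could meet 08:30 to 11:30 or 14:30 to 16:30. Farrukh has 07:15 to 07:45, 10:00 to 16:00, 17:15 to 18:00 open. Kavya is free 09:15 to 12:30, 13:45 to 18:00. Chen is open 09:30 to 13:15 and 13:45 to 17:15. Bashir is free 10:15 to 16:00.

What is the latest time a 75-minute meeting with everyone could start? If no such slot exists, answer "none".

Oona ∩ Farrukh: 10:00-11:30, 14:30-16:00.
Oona ∩ Farrukh ∩ Kavya: 10:00-11:30, 14:30-16:00.
Oona ∩ Farrukh ∩ Kavya ∩ Chen: 10:00-11:30, 14:30-16:00.
Oona ∩ Farrukh ∩ Kavya ∩ Chen ∩ Bashir: 10:15-11:30, 14:30-16:00.
The last common window of at least 75 minutes is 14:30-16:00; a 75-minute meeting can start as late as 14:45 and still end by 16:00.

14:45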